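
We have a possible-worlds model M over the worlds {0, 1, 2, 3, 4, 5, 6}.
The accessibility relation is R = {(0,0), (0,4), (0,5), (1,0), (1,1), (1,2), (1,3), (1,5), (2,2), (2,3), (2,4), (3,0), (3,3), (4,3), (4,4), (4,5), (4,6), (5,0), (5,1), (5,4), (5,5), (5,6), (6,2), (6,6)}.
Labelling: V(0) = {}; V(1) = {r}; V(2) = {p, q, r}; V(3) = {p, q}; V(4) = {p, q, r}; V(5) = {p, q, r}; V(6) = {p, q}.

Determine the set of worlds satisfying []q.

2, 4, 6

Let φ = []q. Evaluate φ at each world:
  0 (successors {0, 4, 5}): φ is false.
  1 (successors {0, 1, 2, 3, 5}): φ is false.
  2 (successors {2, 3, 4}): φ is true.
  3 (successors {0, 3}): φ is false.
  4 (successors {3, 4, 5, 6}): φ is true.
  5 (successors {0, 1, 4, 5, 6}): φ is false.
  6 (successors {2, 6}): φ is true.
For instance, at 0:
  At 0: []q requires q at every successor {0, 4, 5}.
    q fails at 0, so []q is false at 0.
Satisfying worlds: {2, 4, 6}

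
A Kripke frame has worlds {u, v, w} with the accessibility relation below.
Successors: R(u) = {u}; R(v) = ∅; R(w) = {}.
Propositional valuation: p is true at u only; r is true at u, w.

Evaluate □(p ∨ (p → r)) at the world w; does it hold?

At w: no accessible worlds, so □(p ∨ (p → r)) holds vacuously.

Yes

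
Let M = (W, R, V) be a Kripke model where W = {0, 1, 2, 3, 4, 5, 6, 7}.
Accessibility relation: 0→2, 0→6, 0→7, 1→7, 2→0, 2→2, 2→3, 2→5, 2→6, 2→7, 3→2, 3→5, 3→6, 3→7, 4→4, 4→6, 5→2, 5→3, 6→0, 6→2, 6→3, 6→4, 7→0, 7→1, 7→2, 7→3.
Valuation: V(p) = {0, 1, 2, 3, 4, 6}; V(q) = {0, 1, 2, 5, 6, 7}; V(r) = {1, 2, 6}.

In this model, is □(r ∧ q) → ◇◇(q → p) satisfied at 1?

Yes

At 1: □(r ∧ q) is false, ◇◇(q → p) is true, so □(r ∧ q) → ◇◇(q → p) is true.
  At 1: □(r ∧ q) requires r ∧ q at every successor {7}.
    r ∧ q fails at 7, so □(r ∧ q) is false at 1.
  At 1: ◇◇(q → p) requires ◇(q → p) at some successor in {7}.
    ◇(q → p) holds at 7, so ◇◇(q → p) is true at 1.
      At 7: ◇(q → p) requires q → p at some successor in {0, 1, 2, 3}.
        q → p holds at 0, so ◇(q → p) is true at 7.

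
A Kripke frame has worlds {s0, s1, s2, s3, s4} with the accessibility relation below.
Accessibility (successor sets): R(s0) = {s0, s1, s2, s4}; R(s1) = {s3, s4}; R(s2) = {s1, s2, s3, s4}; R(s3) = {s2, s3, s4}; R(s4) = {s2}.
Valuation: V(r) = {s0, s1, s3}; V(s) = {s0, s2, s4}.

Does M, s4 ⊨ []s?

At s4: []s requires s at every successor {s2}.
  At s2: s is true.
So []s is true at s4.

Yes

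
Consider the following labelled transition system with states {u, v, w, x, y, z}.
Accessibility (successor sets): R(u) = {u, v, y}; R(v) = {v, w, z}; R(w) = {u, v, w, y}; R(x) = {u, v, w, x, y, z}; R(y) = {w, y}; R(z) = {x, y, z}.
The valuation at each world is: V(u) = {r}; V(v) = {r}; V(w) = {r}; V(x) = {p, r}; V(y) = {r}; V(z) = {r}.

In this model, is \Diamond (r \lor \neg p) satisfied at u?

Recall that \Diamond ψ holds at a world iff ψ holds at some accessible world.
At u: \Diamond (r \lor \neg p) requires r \lor \neg p at some successor in {u, v, y}.
  r \lor \neg p holds at u, so \Diamond (r \lor \neg p) is true at u.

Yes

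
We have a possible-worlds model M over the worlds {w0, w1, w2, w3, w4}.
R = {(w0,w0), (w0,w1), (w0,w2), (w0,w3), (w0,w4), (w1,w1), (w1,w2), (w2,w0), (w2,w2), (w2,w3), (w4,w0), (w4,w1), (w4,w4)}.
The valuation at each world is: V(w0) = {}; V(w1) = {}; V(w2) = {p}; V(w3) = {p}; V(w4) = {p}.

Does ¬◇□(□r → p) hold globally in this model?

No

Recall that □ψ holds at a world iff ψ holds at every accessible world, and ◇ψ holds iff ψ holds at some accessible world.
Let φ = ¬◇□(□r → p). Evaluate φ at each world:
  w0 (successors {w0, w1, w2, w3, w4}): φ is false.
  w1 (successors {w1, w2}): φ is false.
  w2 (successors {w0, w2, w3}): φ is false.
  w3 (successors ∅): φ is true.
  w4 (successors {w0, w1, w4}): φ is false.
Detail at w0 (counterexample):
  At w0: ◇□(□r → p) is true, so ¬◇□(□r → p) is false.
    At w0: ◇□(□r → p) requires □(□r → p) at some successor in {w0, w1, w2, w3, w4}.
      □(□r → p) holds at w0, so ◇□(□r → p) is true at w0.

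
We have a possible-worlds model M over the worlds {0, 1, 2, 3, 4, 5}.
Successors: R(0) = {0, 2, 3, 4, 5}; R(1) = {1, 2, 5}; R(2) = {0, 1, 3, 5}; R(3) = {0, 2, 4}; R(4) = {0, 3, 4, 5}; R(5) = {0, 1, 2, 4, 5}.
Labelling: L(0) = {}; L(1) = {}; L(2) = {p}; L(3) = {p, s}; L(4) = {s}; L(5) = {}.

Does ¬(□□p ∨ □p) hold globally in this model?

Yes

Let φ = ¬(□□p ∨ □p). Evaluate φ at each world:
  0 (successors {0, 2, 3, 4, 5}): φ is true.
  1 (successors {1, 2, 5}): φ is true.
  2 (successors {0, 1, 3, 5}): φ is true.
  3 (successors {0, 2, 4}): φ is true.
  4 (successors {0, 3, 4, 5}): φ is true.
  5 (successors {0, 1, 2, 4, 5}): φ is true.
For instance, at 4:
  At 4: □□p ∨ □p is false, so ¬(□□p ∨ □p) is true.
    At 4: □□p is false, □p is false, so □□p ∨ □p is false.
      At 4: □□p requires □p at every successor {0, 3, 4, 5}.
        □p fails at 0, so □□p is false at 4.
      At 4: □p requires p at every successor {0, 3, 4, 5}.
        p fails at 0, so □p is false at 4.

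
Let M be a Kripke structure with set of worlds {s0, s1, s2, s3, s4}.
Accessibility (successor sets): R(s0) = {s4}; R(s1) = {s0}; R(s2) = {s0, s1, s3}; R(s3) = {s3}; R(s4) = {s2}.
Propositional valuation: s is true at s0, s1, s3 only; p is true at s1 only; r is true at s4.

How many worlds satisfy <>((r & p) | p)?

1

Let φ = <>((r & p) | p). Evaluate φ at each world:
  s0 (successors {s4}): φ is false.
  s1 (successors {s0}): φ is false.
  s2 (successors {s0, s1, s3}): φ is true.
  s3 (successors {s3}): φ is false.
  s4 (successors {s2}): φ is false.
For instance, at s1:
  At s1: <>((r & p) | p) requires (r & p) | p at some successor in {s0}.
    At s0: (r & p) | p is false.
  So <>((r & p) | p) is false at s1.
Satisfying worlds: {s2}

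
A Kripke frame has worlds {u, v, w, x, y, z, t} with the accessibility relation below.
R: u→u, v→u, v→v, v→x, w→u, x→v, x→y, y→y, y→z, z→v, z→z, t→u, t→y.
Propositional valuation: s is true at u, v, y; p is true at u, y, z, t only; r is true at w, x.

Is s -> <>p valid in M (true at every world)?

Yes

Recall that <>ψ holds at a world iff ψ holds at some accessible world.
Let φ = s -> <>p. Evaluate φ at each world:
  u (successors {u}): φ is true.
  v (successors {u, v, x}): φ is true.
  w (successors {u}): φ is true.
  x (successors {v, y}): φ is true.
  y (successors {y, z}): φ is true.
  z (successors {v, z}): φ is true.
  t (successors {u, y}): φ is true.
For instance, at z:
  At z: s is false, <>p is true, so s -> <>p is true.
    At z: <>p requires p at some successor in {v, z}.
      p holds at z, so <>p is true at z.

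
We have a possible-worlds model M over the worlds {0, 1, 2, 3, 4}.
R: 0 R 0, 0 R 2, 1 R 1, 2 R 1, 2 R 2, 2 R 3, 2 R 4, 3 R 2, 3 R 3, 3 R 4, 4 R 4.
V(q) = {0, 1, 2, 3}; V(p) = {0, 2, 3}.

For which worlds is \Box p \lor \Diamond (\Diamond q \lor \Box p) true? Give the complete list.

0, 1, 2, 3

Let φ = \Box p \lor \Diamond (\Diamond q \lor \Box p). Evaluate φ at each world:
  0 (successors {0, 2}): φ is true.
  1 (successors {1}): φ is true.
  2 (successors {1, 2, 3, 4}): φ is true.
  3 (successors {2, 3, 4}): φ is true.
  4 (successors {4}): φ is false.
For instance, at 1:
  At 1: \Box p is false, \Diamond (\Diamond q \lor \Box p) is true, so \Box p \lor \Diamond (\Diamond q \lor \Box p) is true.
    At 1: \Box p requires p at every successor {1}.
      p fails at 1, so \Box p is false at 1.
    At 1: \Diamond (\Diamond q \lor \Box p) requires \Diamond q \lor \Box p at some successor in {1}.
      \Diamond q \lor \Box p holds at 1, so \Diamond (\Diamond q \lor \Box p) is true at 1.
Satisfying worlds: {0, 1, 2, 3}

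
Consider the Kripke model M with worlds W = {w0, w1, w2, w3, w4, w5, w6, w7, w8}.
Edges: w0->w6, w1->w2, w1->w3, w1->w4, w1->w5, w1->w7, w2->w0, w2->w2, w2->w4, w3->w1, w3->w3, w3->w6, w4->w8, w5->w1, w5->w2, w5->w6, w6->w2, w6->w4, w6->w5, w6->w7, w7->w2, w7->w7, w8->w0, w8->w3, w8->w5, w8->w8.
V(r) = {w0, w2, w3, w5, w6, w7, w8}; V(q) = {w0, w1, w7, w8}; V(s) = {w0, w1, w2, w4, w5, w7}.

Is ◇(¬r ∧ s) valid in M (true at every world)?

Recall that ◇ψ holds at a world iff ψ holds at some accessible world.
Let φ = ◇(¬r ∧ s). Evaluate φ at each world:
  w0 (successors {w6}): φ is false.
  w1 (successors {w2, w3, w4, w5, w7}): φ is true.
  w2 (successors {w0, w2, w4}): φ is true.
  w3 (successors {w1, w3, w6}): φ is true.
  w4 (successors {w8}): φ is false.
  w5 (successors {w1, w2, w6}): φ is true.
  w6 (successors {w2, w4, w5, w7}): φ is true.
  w7 (successors {w2, w7}): φ is false.
  w8 (successors {w0, w3, w5, w8}): φ is false.
Detail at w0 (counterexample):
  At w0: ◇(¬r ∧ s) requires ¬r ∧ s at some successor in {w6}.
    At w6: ¬r ∧ s is false.
  So ◇(¬r ∧ s) is false at w0.

No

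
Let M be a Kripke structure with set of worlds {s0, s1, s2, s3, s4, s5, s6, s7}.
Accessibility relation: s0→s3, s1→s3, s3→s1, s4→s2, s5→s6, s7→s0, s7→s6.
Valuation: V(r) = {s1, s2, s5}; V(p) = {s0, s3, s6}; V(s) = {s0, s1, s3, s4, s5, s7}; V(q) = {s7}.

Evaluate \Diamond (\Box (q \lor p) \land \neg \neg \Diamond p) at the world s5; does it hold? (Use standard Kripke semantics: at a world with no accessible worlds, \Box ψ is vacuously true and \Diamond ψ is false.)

Recall that \Box ψ holds at a world iff ψ holds at every accessible world, and \Diamond ψ holds iff ψ holds at some accessible world.
At s5: \Diamond (\Box (q \lor p) \land \neg \neg \Diamond p) requires \Box (q \lor p) \land \neg \neg \Diamond p at some successor in {s6}.
  At s6: \Box (q \lor p) \land \neg \neg \Diamond p is false.
So \Diamond (\Box (q \lor p) \land \neg \neg \Diamond p) is false at s5.

No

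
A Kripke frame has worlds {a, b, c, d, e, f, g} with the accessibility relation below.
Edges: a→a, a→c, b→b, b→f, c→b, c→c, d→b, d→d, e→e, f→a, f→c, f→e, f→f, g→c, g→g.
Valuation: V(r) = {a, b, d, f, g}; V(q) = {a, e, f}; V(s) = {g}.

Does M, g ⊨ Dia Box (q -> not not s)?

Yes

Recall that Box ψ holds at a world iff ψ holds at every accessible world, and Dia ψ holds iff ψ holds at some accessible world.
At g: Dia Box (q -> not not s) requires Box (q -> not not s) at some successor in {c, g}.
  Box (q -> not not s) holds at c, so Dia Box (q -> not not s) is true at g.
    At c: Box (q -> not not s) requires q -> not not s at every successor {b, c}.
      At b: q -> not not s is true.
      At c: q -> not not s is true.
    So Box (q -> not not s) is true at c.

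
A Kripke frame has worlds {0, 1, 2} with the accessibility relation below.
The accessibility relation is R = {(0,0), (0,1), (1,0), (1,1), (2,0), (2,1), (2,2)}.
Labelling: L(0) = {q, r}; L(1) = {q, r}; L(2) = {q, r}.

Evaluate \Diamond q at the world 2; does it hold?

At 2: \Diamond q requires q at some successor in {0, 1, 2}.
  q holds at 0, so \Diamond q is true at 2.

Yes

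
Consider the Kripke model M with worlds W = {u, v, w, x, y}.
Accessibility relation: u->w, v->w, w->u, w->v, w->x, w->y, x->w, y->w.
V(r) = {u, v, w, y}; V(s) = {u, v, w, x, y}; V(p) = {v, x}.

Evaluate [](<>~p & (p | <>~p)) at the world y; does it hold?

Recall that []ψ holds at a world iff ψ holds at every accessible world, and <>ψ holds iff ψ holds at some accessible world.
At y: [](<>~p & (p | <>~p)) requires <>~p & (p | <>~p) at every successor {w}.
    At w: <>~p is true, p | <>~p is true, so <>~p & (p | <>~p) is true.
      At w: <>~p requires ~p at some successor in {u, v, x, y}.
        ~p holds at u, so <>~p is true at w.
      At w: p is false, <>~p is true, so p | <>~p is true.
So [](<>~p & (p | <>~p)) is true at y.

Yes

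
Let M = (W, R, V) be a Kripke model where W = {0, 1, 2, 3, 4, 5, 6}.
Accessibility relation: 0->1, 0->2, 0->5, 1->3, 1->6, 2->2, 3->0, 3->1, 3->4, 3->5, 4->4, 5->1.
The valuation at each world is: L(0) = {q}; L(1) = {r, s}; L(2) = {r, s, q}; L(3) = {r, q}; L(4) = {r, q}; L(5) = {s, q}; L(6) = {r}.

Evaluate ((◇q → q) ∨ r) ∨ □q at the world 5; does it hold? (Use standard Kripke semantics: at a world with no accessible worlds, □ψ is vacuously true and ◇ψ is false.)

Yes

Recall that □ψ holds at a world iff ψ holds at every accessible world, and ◇ψ holds iff ψ holds at some accessible world.
At 5: (◇q → q) ∨ r is true, □q is false, so ((◇q → q) ∨ r) ∨ □q is true.
  At 5: ◇q → q is true, r is false, so (◇q → q) ∨ r is true.
    At 5: ◇q is false, q is true, so ◇q → q is true.
      At 5: ◇q requires q at some successor in {1}.
        At 1: q is false.
      So ◇q is false at 5.
  At 5: □q requires q at every successor {1}.
    q fails at 1, so □q is false at 5.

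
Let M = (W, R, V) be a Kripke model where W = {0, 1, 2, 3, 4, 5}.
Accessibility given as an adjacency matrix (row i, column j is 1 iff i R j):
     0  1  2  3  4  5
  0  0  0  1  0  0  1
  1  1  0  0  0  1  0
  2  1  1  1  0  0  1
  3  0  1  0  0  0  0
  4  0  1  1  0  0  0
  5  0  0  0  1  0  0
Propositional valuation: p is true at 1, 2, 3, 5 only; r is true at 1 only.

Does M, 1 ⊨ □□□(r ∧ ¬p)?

No

At 1: □□□(r ∧ ¬p) requires □□(r ∧ ¬p) at every successor {0, 4}.
  □□(r ∧ ¬p) fails at 0, so □□□(r ∧ ¬p) is false at 1.
    At 0: □□(r ∧ ¬p) requires □(r ∧ ¬p) at every successor {2, 5}.
      □(r ∧ ¬p) fails at 2, so □□(r ∧ ¬p) is false at 0.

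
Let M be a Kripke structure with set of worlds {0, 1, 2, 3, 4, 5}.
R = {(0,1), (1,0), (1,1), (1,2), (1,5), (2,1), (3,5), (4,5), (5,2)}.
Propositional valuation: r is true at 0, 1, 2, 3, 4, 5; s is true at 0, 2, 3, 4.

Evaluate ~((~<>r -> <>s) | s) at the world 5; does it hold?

At 5: (~<>r -> <>s) | s is true, so ~((~<>r -> <>s) | s) is false.
  At 5: ~<>r -> <>s is true, s is false, so (~<>r -> <>s) | s is true.
    At 5: ~<>r is false, <>s is true, so ~<>r -> <>s is true.
      At 5: <>r is true, so ~<>r is false.
      At 5: <>s requires s at some successor in {2}.
        s holds at 2, so <>s is true at 5.

No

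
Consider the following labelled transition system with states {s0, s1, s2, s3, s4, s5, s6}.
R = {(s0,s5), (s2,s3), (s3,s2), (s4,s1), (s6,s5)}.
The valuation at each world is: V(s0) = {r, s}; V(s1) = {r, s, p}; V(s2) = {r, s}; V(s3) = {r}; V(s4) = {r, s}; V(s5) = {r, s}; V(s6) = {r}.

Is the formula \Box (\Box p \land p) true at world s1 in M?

Yes

At s1: no accessible worlds, so \Box (\Box p \land p) holds vacuously.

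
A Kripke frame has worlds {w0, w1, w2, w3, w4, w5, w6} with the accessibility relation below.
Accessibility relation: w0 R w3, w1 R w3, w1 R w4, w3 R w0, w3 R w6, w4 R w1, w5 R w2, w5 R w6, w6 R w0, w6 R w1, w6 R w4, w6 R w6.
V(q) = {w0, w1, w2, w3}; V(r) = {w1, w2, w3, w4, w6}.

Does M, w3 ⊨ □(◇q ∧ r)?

No

At w3: □(◇q ∧ r) requires ◇q ∧ r at every successor {w0, w6}.
  ◇q ∧ r fails at w0, so □(◇q ∧ r) is false at w3.
    At w0: ◇q is true, r is false, so ◇q ∧ r is false.
      At w0: ◇q requires q at some successor in {w3}.
        q holds at w3, so ◇q is true at w0.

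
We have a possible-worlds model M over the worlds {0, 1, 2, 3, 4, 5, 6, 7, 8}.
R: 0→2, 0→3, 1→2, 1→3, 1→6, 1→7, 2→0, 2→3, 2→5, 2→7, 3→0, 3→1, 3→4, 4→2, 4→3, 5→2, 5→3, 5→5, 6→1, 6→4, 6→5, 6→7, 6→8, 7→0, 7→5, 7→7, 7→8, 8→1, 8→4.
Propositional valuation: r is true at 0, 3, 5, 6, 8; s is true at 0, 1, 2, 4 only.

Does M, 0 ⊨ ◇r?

Yes

At 0: ◇r requires r at some successor in {2, 3}.
  r holds at 3, so ◇r is true at 0.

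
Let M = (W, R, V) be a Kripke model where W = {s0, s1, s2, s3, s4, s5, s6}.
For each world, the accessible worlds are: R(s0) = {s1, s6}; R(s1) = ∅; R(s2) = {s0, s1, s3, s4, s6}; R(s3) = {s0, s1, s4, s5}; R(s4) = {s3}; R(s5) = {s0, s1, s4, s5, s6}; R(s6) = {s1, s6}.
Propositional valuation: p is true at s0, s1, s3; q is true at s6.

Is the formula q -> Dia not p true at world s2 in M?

Yes

At s2: q is false, Dia not p is true, so q -> Dia not p is true.
  At s2: Dia not p requires not p at some successor in {s0, s1, s3, s4, s6}.
    not p holds at s4, so Dia not p is true at s2.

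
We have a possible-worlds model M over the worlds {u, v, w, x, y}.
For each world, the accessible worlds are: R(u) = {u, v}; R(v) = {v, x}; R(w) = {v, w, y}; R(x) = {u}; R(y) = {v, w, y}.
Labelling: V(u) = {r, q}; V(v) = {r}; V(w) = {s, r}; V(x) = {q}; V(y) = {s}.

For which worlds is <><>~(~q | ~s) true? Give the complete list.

none

Let φ = <><>~(~q | ~s). Evaluate φ at each world:
  u (successors {u, v}): φ is false.
  v (successors {v, x}): φ is false.
  w (successors {v, w, y}): φ is false.
  x (successors {u}): φ is false.
  y (successors {v, w, y}): φ is false.
For instance, at w:
  At w: <><>~(~q | ~s) requires <>~(~q | ~s) at some successor in {v, w, y}.
    At v: <>~(~q | ~s) is false.
    At w: <>~(~q | ~s) is false.
    At y: <>~(~q | ~s) is false.
  So <><>~(~q | ~s) is false at w.
Satisfying worlds: none.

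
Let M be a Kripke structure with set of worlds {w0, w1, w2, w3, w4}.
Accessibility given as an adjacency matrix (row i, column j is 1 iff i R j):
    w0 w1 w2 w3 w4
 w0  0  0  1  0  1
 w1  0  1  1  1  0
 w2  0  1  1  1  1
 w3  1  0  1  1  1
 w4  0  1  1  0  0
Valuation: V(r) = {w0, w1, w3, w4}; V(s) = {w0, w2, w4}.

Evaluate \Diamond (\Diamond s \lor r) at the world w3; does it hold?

At w3: \Diamond (\Diamond s \lor r) requires \Diamond s \lor r at some successor in {w0, w2, w3, w4}.
  \Diamond s \lor r holds at w0, so \Diamond (\Diamond s \lor r) is true at w3.
    At w0: \Diamond s is true, r is true, so \Diamond s \lor r is true.
      At w0: \Diamond s requires s at some successor in {w2, w4}.
        s holds at w2, so \Diamond s is true at w0.

Yes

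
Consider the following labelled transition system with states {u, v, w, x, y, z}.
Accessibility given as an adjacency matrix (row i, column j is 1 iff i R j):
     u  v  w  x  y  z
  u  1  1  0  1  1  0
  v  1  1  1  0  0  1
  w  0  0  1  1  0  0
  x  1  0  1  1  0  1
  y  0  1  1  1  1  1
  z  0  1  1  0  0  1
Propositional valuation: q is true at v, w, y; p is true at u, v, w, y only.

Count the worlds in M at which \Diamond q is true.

Let φ = \Diamond q. Evaluate φ at each world:
  u (successors {u, v, x, y}): φ is true.
  v (successors {u, v, w, z}): φ is true.
  w (successors {w, x}): φ is true.
  x (successors {u, w, x, z}): φ is true.
  y (successors {v, w, x, y, z}): φ is true.
  z (successors {v, w, z}): φ is true.
For instance, at v:
  At v: \Diamond q requires q at some successor in {u, v, w, z}.
    q holds at v, so \Diamond q is true at v.
Satisfying worlds: {u, v, w, x, y, z}

6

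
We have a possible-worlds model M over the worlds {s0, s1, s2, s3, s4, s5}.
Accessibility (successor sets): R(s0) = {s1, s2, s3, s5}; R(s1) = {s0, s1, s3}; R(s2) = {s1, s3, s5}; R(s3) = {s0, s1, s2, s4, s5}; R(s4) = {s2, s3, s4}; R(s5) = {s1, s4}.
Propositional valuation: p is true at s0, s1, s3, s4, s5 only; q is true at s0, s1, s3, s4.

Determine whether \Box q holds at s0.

At s0: \Box q requires q at every successor {s1, s2, s3, s5}.
  q fails at s2, so \Box q is false at s0.

No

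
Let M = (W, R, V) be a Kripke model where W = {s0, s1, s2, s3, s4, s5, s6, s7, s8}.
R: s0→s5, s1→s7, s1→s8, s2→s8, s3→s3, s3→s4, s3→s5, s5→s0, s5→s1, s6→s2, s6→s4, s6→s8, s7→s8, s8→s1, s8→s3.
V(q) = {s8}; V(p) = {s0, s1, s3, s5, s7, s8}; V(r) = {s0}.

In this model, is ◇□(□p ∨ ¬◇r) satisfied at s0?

Recall that □ψ holds at a world iff ψ holds at every accessible world, and ◇ψ holds iff ψ holds at some accessible world.
At s0: ◇□(□p ∨ ¬◇r) requires □(□p ∨ ¬◇r) at some successor in {s5}.
  □(□p ∨ ¬◇r) holds at s5, so ◇□(□p ∨ ¬◇r) is true at s0.
    At s5: □(□p ∨ ¬◇r) requires □p ∨ ¬◇r at every successor {s0, s1}.
      At s0: □p ∨ ¬◇r is true.
      At s1: □p ∨ ¬◇r is true.
    So □(□p ∨ ¬◇r) is true at s5.

Yes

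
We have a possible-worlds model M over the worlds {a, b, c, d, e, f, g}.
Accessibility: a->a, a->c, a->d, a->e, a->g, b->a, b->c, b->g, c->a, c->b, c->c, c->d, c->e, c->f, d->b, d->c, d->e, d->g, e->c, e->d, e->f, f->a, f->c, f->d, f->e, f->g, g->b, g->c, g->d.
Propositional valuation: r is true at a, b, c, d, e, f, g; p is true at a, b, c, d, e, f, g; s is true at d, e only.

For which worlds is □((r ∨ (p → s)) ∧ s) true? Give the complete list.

none

Let φ = □((r ∨ (p → s)) ∧ s). Evaluate φ at each world:
  a (successors {a, c, d, e, g}): φ is false.
  b (successors {a, c, g}): φ is false.
  c (successors {a, b, c, d, e, f}): φ is false.
  d (successors {b, c, e, g}): φ is false.
  e (successors {c, d, f}): φ is false.
  f (successors {a, c, d, e, g}): φ is false.
  g (successors {b, c, d}): φ is false.
For instance, at e:
  At e: □((r ∨ (p → s)) ∧ s) requires (r ∨ (p → s)) ∧ s at every successor {c, d, f}.
    (r ∨ (p → s)) ∧ s fails at c, so □((r ∨ (p → s)) ∧ s) is false at e.
Satisfying worlds: none.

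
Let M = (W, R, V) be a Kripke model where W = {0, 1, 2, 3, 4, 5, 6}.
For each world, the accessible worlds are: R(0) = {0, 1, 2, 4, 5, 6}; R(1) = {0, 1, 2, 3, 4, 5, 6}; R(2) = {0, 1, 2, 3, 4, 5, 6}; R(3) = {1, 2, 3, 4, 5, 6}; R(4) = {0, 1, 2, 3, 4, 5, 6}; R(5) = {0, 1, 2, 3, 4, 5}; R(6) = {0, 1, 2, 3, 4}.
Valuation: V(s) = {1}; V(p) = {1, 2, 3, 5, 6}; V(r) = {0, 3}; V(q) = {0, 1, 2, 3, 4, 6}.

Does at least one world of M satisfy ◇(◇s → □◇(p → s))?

Yes

Let φ = ◇(◇s → □◇(p → s)). Evaluate φ at each world:
  0 (successors {0, 1, 2, 4, 5, 6}): φ is true.
  1 (successors {0, 1, 2, 3, 4, 5, 6}): φ is true.
  2 (successors {0, 1, 2, 3, 4, 5, 6}): φ is true.
  3 (successors {1, 2, 3, 4, 5, 6}): φ is true.
  4 (successors {0, 1, 2, 3, 4, 5, 6}): φ is true.
  5 (successors {0, 1, 2, 3, 4, 5}): φ is true.
  6 (successors {0, 1, 2, 3, 4}): φ is true.
Detail at 0 (witness):
  At 0: ◇(◇s → □◇(p → s)) requires ◇s → □◇(p → s) at some successor in {0, 1, 2, 4, 5, 6}.
    ◇s → □◇(p → s) holds at 0, so ◇(◇s → □◇(p → s)) is true at 0.
      At 0: ◇s is true, □◇(p → s) is true, so ◇s → □◇(p → s) is true.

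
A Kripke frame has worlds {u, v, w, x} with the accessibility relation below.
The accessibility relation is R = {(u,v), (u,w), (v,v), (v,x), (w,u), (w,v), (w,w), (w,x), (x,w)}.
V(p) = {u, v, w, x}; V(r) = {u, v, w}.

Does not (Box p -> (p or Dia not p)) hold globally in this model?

No

Let φ = not (Box p -> (p or Dia not p)). Evaluate φ at each world:
  u (successors {v, w}): φ is false.
  v (successors {v, x}): φ is false.
  w (successors {u, v, w, x}): φ is false.
  x (successors {w}): φ is false.
Detail at u (counterexample):
  At u: Box p -> (p or Dia not p) is true, so not (Box p -> (p or Dia not p)) is false.
    At u: Box p is true, p or Dia not p is true, so Box p -> (p or Dia not p) is true.
      At u: Box p requires p at every successor {v, w}.
        At v: p is true.
        At w: p is true.
      So Box p is true at u.
      At u: p is true, Dia not p is false, so p or Dia not p is true.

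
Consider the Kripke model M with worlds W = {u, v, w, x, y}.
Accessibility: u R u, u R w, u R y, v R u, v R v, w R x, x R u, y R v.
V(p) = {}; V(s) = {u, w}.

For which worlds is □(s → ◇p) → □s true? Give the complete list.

Let φ = □(s → ◇p) → □s. Evaluate φ at each world:
  u (successors {u, w, y}): φ is true.
  v (successors {u, v}): φ is true.
  w (successors {x}): φ is false.
  x (successors {u}): φ is true.
  y (successors {v}): φ is false.
For instance, at y:
  At y: □(s → ◇p) is true, □s is false, so □(s → ◇p) → □s is false.
    At y: □(s → ◇p) requires s → ◇p at every successor {v}.
      At v: s → ◇p is true.
    So □(s → ◇p) is true at y.
    At y: □s requires s at every successor {v}.
      s fails at v, so □s is false at y.
Satisfying worlds: {u, v, x}

u, v, x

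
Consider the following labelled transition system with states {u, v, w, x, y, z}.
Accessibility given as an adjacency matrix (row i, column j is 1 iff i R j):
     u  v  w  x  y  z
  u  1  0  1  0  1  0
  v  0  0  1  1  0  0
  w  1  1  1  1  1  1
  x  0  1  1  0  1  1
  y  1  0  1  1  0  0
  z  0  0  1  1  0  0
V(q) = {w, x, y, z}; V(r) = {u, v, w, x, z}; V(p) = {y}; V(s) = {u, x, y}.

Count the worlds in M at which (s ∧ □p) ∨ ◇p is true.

3

Let φ = (s ∧ □p) ∨ ◇p. Evaluate φ at each world:
  u (successors {u, w, y}): φ is true.
  v (successors {w, x}): φ is false.
  w (successors {u, v, w, x, y, z}): φ is true.
  x (successors {v, w, y, z}): φ is true.
  y (successors {u, w, x}): φ is false.
  z (successors {w, x}): φ is false.
For instance, at v:
  At v: s ∧ □p is false, ◇p is false, so (s ∧ □p) ∨ ◇p is false.
    At v: s is false, □p is false, so s ∧ □p is false.
      At v: □p requires p at every successor {w, x}.
        p fails at w, so □p is false at v.
    At v: ◇p requires p at some successor in {w, x}.
      At w: p is false.
      At x: p is false.
    So ◇p is false at v.
Satisfying worlds: {u, w, x}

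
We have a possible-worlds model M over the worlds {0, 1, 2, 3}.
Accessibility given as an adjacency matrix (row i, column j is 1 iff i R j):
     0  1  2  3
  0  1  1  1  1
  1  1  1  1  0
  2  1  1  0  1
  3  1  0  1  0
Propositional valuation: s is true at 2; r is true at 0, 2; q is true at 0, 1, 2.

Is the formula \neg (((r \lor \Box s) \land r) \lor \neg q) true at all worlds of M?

No

Recall that \Box ψ holds at a world iff ψ holds at every accessible world, and \Diamond ψ holds iff ψ holds at some accessible world.
Let φ = \neg (((r \lor \Box s) \land r) \lor \neg q). Evaluate φ at each world:
  0 (successors {0, 1, 2, 3}): φ is false.
  1 (successors {0, 1, 2}): φ is true.
  2 (successors {0, 1, 3}): φ is false.
  3 (successors {0, 2}): φ is false.
Detail at 0 (counterexample):
  At 0: ((r \lor \Box s) \land r) \lor \neg q is true, so \neg (((r \lor \Box s) \land r) \lor \neg q) is false.
    At 0: (r \lor \Box s) \land r is true, \neg q is false, so ((r \lor \Box s) \land r) \lor \neg q is true.
      At 0: r \lor \Box s is true, r is true, so (r \lor \Box s) \land r is true.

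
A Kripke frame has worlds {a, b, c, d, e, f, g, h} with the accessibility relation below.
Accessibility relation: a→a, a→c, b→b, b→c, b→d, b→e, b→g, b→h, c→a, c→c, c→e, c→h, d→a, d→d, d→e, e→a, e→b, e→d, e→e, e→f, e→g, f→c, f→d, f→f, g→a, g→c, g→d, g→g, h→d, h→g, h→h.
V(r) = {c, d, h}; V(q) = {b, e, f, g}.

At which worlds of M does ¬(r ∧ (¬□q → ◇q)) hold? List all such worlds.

Recall that □ψ holds at a world iff ψ holds at every accessible world, and ◇ψ holds iff ψ holds at some accessible world.
Let φ = ¬(r ∧ (¬□q → ◇q)). Evaluate φ at each world:
  a (successors {a, c}): φ is true.
  b (successors {b, c, d, e, g, h}): φ is true.
  c (successors {a, c, e, h}): φ is false.
  d (successors {a, d, e}): φ is false.
  e (successors {a, b, d, e, f, g}): φ is true.
  f (successors {c, d, f}): φ is true.
  g (successors {a, c, d, g}): φ is true.
  h (successors {d, g, h}): φ is false.
For instance, at b:
  At b: r ∧ (¬□q → ◇q) is false, so ¬(r ∧ (¬□q → ◇q)) is true.
    At b: r is false, ¬□q → ◇q is true, so r ∧ (¬□q → ◇q) is false.
      At b: ¬□q is true, ◇q is true, so ¬□q → ◇q is true.
Satisfying worlds: {a, b, e, f, g}

a, b, e, f, g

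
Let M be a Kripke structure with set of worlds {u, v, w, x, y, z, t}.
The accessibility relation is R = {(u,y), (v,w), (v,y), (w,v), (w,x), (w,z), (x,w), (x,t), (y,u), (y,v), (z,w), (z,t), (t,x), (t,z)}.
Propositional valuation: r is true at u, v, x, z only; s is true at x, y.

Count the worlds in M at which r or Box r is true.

Let φ = r or Box r. Evaluate φ at each world:
  u (successors {y}): φ is true.
  v (successors {w, y}): φ is true.
  w (successors {v, x, z}): φ is true.
  x (successors {w, t}): φ is true.
  y (successors {u, v}): φ is true.
  z (successors {w, t}): φ is true.
  t (successors {x, z}): φ is true.
For instance, at x:
  At x: r is true, Box r is false, so r or Box r is true.
    At x: Box r requires r at every successor {w, t}.
      r fails at w, so Box r is false at x.
Satisfying worlds: {u, v, w, x, y, z, t}

7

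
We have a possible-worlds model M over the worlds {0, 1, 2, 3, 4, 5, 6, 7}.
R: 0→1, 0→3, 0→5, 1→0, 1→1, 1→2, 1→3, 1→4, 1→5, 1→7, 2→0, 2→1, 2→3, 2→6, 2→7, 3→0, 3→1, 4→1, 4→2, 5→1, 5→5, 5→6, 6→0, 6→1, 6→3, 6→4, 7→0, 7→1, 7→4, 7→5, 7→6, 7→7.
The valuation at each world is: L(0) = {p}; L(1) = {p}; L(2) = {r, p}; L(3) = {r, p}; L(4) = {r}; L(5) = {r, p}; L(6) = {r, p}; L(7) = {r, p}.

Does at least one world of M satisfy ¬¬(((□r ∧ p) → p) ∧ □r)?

No

Let φ = ¬¬(((□r ∧ p) → p) ∧ □r). Evaluate φ at each world:
  0 (successors {1, 3, 5}): φ is false.
  1 (successors {0, 1, 2, 3, 4, 5, 7}): φ is false.
  2 (successors {0, 1, 3, 6, 7}): φ is false.
  3 (successors {0, 1}): φ is false.
  4 (successors {1, 2}): φ is false.
  5 (successors {1, 5, 6}): φ is false.
  6 (successors {0, 1, 3, 4}): φ is false.
  7 (successors {0, 1, 4, 5, 6, 7}): φ is false.
For instance, at 0:
  At 0: ¬(((□r ∧ p) → p) ∧ □r) is true, so ¬¬(((□r ∧ p) → p) ∧ □r) is false.
    At 0: ((□r ∧ p) → p) ∧ □r is false, so ¬(((□r ∧ p) → p) ∧ □r) is true.
      At 0: (□r ∧ p) → p is true, □r is false, so ((□r ∧ p) → p) ∧ □r is false.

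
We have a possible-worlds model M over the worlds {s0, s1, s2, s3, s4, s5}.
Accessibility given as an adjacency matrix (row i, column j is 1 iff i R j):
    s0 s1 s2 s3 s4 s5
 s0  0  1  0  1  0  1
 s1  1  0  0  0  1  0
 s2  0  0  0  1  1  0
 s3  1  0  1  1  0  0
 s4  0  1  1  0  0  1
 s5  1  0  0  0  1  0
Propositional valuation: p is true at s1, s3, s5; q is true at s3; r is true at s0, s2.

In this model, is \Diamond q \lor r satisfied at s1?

No

At s1: \Diamond q is false, r is false, so \Diamond q \lor r is false.
  At s1: \Diamond q requires q at some successor in {s0, s4}.
    At s0: q is false.
    At s4: q is false.
  So \Diamond q is false at s1.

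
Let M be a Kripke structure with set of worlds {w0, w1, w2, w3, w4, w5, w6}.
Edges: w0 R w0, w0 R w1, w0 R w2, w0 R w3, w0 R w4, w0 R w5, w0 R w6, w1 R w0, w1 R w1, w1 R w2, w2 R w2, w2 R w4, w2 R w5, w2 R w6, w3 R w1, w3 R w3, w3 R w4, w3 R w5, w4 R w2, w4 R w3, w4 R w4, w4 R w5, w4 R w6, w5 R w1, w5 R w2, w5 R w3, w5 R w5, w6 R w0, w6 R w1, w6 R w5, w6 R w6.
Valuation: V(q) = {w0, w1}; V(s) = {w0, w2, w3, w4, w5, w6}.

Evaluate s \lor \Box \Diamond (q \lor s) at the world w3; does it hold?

At w3: s is true, \Box \Diamond (q \lor s) is true, so s \lor \Box \Diamond (q \lor s) is true.
  At w3: \Box \Diamond (q \lor s) requires \Diamond (q \lor s) at every successor {w1, w3, w4, w5}.
    At w1: \Diamond (q \lor s) is true.
    At w3: \Diamond (q \lor s) is true.
    At w4: \Diamond (q \lor s) is true.
    At w5: \Diamond (q \lor s) is true.
  So \Box \Diamond (q \lor s) is true at w3.

Yes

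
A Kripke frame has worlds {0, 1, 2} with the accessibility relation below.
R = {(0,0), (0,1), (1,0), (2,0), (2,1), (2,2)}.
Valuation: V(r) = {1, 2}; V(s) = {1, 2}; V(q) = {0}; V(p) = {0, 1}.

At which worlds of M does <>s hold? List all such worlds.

Let φ = <>s. Evaluate φ at each world:
  0 (successors {0, 1}): φ is true.
  1 (successors {0}): φ is false.
  2 (successors {0, 1, 2}): φ is true.
For instance, at 2:
  At 2: <>s requires s at some successor in {0, 1, 2}.
    s holds at 1, so <>s is true at 2.
Satisfying worlds: {0, 2}

0, 2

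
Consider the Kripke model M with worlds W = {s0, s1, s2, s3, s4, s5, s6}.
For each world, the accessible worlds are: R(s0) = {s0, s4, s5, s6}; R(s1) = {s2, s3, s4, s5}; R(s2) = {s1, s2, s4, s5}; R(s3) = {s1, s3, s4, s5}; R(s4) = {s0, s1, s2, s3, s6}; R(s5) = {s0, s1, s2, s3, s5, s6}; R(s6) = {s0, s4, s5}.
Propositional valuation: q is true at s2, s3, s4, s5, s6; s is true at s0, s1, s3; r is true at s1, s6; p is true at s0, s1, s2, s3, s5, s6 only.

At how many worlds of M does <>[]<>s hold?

7

Let φ = <>[]<>s. Evaluate φ at each world:
  s0 (successors {s0, s4, s5, s6}): φ is true.
  s1 (successors {s2, s3, s4, s5}): φ is true.
  s2 (successors {s1, s2, s4, s5}): φ is true.
  s3 (successors {s1, s3, s4, s5}): φ is true.
  s4 (successors {s0, s1, s2, s3, s6}): φ is true.
  s5 (successors {s0, s1, s2, s3, s5, s6}): φ is true.
  s6 (successors {s0, s4, s5}): φ is true.
For instance, at s5:
  At s5: <>[]<>s requires []<>s at some successor in {s0, s1, s2, s3, s5, s6}.
    []<>s holds at s0, so <>[]<>s is true at s5.
      At s0: []<>s requires <>s at every successor {s0, s4, s5, s6}.
        At s0: <>s is true.
        At s4: <>s is true.
        At s5: <>s is true.
        At s6: <>s is true.
      So []<>s is true at s0.
Satisfying worlds: {s0, s1, s2, s3, s4, s5, s6}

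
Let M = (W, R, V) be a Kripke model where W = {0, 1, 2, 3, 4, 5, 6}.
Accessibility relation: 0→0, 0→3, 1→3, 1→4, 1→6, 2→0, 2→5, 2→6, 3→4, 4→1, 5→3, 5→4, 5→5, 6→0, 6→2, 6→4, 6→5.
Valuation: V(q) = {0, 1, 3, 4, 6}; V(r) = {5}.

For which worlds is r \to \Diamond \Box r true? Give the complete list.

Let φ = r \to \Diamond \Box r. Evaluate φ at each world:
  0 (successors {0, 3}): φ is true.
  1 (successors {3, 4, 6}): φ is true.
  2 (successors {0, 5, 6}): φ is true.
  3 (successors {4}): φ is true.
  4 (successors {1}): φ is true.
  5 (successors {3, 4, 5}): φ is false.
  6 (successors {0, 2, 4, 5}): φ is true.
For instance, at 1:
  At 1: r is false, \Diamond \Box r is false, so r \to \Diamond \Box r is true.
    At 1: \Diamond \Box r requires \Box r at some successor in {3, 4, 6}.
      At 3: \Box r is false.
      At 4: \Box r is false.
      At 6: \Box r is false.
    So \Diamond \Box r is false at 1.
Satisfying worlds: {0, 1, 2, 3, 4, 6}

0, 1, 2, 3, 4, 6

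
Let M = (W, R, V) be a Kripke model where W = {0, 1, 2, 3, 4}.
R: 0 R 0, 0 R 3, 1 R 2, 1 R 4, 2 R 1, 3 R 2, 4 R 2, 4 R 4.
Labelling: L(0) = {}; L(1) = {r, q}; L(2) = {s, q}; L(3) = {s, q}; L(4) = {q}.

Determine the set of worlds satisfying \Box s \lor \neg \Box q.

0, 3

Let φ = \Box s \lor \neg \Box q. Evaluate φ at each world:
  0 (successors {0, 3}): φ is true.
  1 (successors {2, 4}): φ is false.
  2 (successors {1}): φ is false.
  3 (successors {2}): φ is true.
  4 (successors {2, 4}): φ is false.
For instance, at 3:
  At 3: \Box s is true, \neg \Box q is false, so \Box s \lor \neg \Box q is true.
    At 3: \Box s requires s at every successor {2}.
      At 2: s is true.
    So \Box s is true at 3.
    At 3: \Box q is true, so \neg \Box q is false.
      At 3: \Box q requires q at every successor {2}.
        At 2: q is true.
      So \Box q is true at 3.
Satisfying worlds: {0, 3}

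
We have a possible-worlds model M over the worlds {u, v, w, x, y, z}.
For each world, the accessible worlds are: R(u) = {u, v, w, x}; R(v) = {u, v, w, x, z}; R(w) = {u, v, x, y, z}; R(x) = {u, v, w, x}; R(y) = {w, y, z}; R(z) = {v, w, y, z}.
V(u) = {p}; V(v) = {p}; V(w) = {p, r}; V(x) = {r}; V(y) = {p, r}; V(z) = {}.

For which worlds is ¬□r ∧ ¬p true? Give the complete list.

Recall that □ψ holds at a world iff ψ holds at every accessible world, and ◇ψ holds iff ψ holds at some accessible world.
Let φ = ¬□r ∧ ¬p. Evaluate φ at each world:
  u (successors {u, v, w, x}): φ is false.
  v (successors {u, v, w, x, z}): φ is false.
  w (successors {u, v, x, y, z}): φ is false.
  x (successors {u, v, w, x}): φ is true.
  y (successors {w, y, z}): φ is false.
  z (successors {v, w, y, z}): φ is true.
For instance, at z:
  At z: ¬□r is true, ¬p is true, so ¬□r ∧ ¬p is true.
    At z: □r is false, so ¬□r is true.
      At z: □r requires r at every successor {v, w, y, z}.
        r fails at v, so □r is false at z.
Satisfying worlds: {x, z}

x, z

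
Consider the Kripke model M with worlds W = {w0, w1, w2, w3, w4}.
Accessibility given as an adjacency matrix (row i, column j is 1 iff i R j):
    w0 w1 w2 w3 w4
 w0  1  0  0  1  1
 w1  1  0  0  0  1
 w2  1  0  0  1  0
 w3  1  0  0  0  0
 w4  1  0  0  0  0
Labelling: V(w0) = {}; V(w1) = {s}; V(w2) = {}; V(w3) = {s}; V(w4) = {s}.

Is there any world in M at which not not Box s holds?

Let φ = not not Box s. Evaluate φ at each world:
  w0 (successors {w0, w3, w4}): φ is false.
  w1 (successors {w0, w4}): φ is false.
  w2 (successors {w0, w3}): φ is false.
  w3 (successors {w0}): φ is false.
  w4 (successors {w0}): φ is false.
For instance, at w2:
  At w2: not Box s is true, so not not Box s is false.
    At w2: Box s is false, so not Box s is true.
      At w2: Box s requires s at every successor {w0, w3}.
        s fails at w0, so Box s is false at w2.

No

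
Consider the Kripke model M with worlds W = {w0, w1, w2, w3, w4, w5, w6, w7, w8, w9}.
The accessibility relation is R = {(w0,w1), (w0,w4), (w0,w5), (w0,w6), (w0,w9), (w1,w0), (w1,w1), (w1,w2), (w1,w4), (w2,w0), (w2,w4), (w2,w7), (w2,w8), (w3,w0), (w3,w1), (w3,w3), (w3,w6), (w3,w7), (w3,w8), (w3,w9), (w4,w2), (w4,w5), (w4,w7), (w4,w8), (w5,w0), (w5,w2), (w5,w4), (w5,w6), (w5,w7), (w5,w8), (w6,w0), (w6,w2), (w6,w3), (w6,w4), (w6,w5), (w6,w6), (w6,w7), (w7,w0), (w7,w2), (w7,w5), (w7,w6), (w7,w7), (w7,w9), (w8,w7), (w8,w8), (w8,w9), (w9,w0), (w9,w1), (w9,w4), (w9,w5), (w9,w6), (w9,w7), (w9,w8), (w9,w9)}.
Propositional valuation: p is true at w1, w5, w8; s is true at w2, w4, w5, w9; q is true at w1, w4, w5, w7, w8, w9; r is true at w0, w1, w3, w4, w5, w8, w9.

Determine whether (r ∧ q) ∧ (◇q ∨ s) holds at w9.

Yes

Recall that ◇ψ holds at a world iff ψ holds at some accessible world.
At w9: r ∧ q is true, ◇q ∨ s is true, so (r ∧ q) ∧ (◇q ∨ s) is true.
  At w9: ◇q is true, s is true, so ◇q ∨ s is true.
    At w9: ◇q requires q at some successor in {w0, w1, w4, w5, w6, w7, w8, w9}.
      q holds at w1, so ◇q is true at w9.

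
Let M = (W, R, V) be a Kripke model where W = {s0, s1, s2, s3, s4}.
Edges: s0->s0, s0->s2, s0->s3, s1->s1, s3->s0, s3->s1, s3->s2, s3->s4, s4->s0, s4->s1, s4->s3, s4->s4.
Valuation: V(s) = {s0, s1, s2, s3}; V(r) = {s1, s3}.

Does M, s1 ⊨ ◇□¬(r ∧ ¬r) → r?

Yes

At s1: ◇□¬(r ∧ ¬r) is true, r is true, so ◇□¬(r ∧ ¬r) → r is true.
  At s1: ◇□¬(r ∧ ¬r) requires □¬(r ∧ ¬r) at some successor in {s1}.
    □¬(r ∧ ¬r) holds at s1, so ◇□¬(r ∧ ¬r) is true at s1.
      At s1: □¬(r ∧ ¬r) requires ¬(r ∧ ¬r) at every successor {s1}.
        At s1: ¬(r ∧ ¬r) is true.
      So □¬(r ∧ ¬r) is true at s1.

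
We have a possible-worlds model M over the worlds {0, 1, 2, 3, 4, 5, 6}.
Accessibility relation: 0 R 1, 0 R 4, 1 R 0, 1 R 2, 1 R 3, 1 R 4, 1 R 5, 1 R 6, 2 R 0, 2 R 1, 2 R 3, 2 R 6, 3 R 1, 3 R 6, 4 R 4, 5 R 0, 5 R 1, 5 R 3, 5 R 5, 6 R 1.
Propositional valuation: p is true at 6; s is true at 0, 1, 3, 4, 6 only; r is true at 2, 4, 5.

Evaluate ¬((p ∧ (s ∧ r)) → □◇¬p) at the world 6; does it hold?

No

At 6: (p ∧ (s ∧ r)) → □◇¬p is true, so ¬((p ∧ (s ∧ r)) → □◇¬p) is false.
  At 6: p ∧ (s ∧ r) is false, □◇¬p is true, so (p ∧ (s ∧ r)) → □◇¬p is true.
    At 6: □◇¬p requires ◇¬p at every successor {1}.
      At 1: ◇¬p is true.
    So □◇¬p is true at 6.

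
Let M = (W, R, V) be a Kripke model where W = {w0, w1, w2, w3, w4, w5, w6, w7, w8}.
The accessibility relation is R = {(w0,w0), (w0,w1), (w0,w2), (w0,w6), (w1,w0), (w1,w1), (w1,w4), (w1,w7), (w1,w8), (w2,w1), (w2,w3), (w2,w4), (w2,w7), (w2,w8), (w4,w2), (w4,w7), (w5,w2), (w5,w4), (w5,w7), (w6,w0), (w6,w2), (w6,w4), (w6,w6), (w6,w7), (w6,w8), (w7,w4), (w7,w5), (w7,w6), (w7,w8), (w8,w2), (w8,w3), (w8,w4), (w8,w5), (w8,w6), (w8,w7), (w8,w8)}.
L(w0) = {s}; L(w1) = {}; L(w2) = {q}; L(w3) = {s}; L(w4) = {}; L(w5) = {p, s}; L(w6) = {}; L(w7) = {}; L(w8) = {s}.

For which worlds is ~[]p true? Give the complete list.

Let φ = ~[]p. Evaluate φ at each world:
  w0 (successors {w0, w1, w2, w6}): φ is true.
  w1 (successors {w0, w1, w4, w7, w8}): φ is true.
  w2 (successors {w1, w3, w4, w7, w8}): φ is true.
  w3 (successors ∅): φ is false.
  w4 (successors {w2, w7}): φ is true.
  w5 (successors {w2, w4, w7}): φ is true.
  w6 (successors {w0, w2, w4, w6, w7, w8}): φ is true.
  w7 (successors {w4, w5, w6, w8}): φ is true.
  w8 (successors {w2, w3, w4, w5, w6, w7, w8}): φ is true.
For instance, at w6:
  At w6: []p is false, so ~[]p is true.
    At w6: []p requires p at every successor {w0, w2, w4, w6, w7, w8}.
      p fails at w0, so []p is false at w6.
Satisfying worlds: {w0, w1, w2, w4, w5, w6, w7, w8}

w0, w1, w2, w4, w5, w6, w7, w8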